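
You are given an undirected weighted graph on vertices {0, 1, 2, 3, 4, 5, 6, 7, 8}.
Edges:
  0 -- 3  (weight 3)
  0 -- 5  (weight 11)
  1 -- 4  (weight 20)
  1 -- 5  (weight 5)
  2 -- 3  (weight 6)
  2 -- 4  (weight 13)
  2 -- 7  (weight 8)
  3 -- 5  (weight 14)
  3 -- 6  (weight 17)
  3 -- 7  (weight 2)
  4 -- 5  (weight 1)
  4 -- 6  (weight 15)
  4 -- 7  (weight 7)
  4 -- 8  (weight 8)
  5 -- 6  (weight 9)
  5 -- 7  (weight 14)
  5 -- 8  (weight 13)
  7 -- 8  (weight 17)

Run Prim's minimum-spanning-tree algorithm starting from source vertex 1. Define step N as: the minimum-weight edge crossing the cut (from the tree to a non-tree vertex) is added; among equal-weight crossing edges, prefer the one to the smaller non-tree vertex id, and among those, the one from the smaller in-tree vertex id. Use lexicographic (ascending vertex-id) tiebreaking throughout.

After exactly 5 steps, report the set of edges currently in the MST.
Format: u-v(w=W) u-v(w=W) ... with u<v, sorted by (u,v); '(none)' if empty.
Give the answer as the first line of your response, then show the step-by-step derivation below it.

0-3(w=3) 1-5(w=5) 3-7(w=2) 4-5(w=1) 4-7(w=7)

step 1: add edge 1-5 (w=5); MST = {1-5(w=5)}
step 2: add edge 4-5 (w=1); MST = {1-5(w=5) 4-5(w=1)}
step 3: add edge 4-7 (w=7); MST = {1-5(w=5) 4-5(w=1) 4-7(w=7)}
step 4: add edge 3-7 (w=2); MST = {1-5(w=5) 3-7(w=2) 4-5(w=1) 4-7(w=7)}
step 5: add edge 0-3 (w=3); MST = {0-3(w=3) 1-5(w=5) 3-7(w=2) 4-5(w=1) 4-7(w=7)}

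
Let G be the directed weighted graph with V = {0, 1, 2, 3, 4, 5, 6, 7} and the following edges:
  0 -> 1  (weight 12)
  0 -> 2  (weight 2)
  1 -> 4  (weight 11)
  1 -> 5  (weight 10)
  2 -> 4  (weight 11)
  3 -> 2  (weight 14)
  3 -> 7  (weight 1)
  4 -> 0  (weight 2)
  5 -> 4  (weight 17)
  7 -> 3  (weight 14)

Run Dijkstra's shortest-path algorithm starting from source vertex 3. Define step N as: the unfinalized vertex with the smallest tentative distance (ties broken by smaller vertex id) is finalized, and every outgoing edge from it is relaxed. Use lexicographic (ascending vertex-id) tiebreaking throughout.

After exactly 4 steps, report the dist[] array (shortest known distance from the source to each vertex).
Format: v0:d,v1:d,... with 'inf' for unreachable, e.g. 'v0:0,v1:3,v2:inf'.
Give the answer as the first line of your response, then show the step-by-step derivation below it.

v0:27,v1:inf,v2:14,v3:0,v4:25,v5:inf,v6:inf,v7:1

step 1: dist = v0:inf,v1:inf,v2:14,v3:0,v4:inf,v5:inf,v6:inf,v7:1
step 2: dist = v0:inf,v1:inf,v2:14,v3:0,v4:inf,v5:inf,v6:inf,v7:1
step 3: dist = v0:inf,v1:inf,v2:14,v3:0,v4:25,v5:inf,v6:inf,v7:1
step 4: dist = v0:27,v1:inf,v2:14,v3:0,v4:25,v5:inf,v6:inf,v7:1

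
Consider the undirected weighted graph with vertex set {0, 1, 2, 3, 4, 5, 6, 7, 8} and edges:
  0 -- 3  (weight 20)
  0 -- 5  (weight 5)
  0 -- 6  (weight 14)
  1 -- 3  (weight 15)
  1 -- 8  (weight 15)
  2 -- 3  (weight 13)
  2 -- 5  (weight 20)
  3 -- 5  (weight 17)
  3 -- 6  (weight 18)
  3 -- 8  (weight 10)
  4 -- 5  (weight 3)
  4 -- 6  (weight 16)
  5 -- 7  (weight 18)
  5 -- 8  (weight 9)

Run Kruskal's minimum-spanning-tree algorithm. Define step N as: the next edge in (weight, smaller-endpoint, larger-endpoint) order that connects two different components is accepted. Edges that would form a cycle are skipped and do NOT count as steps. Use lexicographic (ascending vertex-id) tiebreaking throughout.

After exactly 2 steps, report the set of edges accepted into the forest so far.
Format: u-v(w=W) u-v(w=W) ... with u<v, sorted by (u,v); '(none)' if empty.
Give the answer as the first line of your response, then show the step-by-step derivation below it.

0-5(w=5) 4-5(w=3)

step 1: add edge 4-5 (w=3); MST = {4-5(w=3)}
step 2: add edge 0-5 (w=5); MST = {0-5(w=5) 4-5(w=3)}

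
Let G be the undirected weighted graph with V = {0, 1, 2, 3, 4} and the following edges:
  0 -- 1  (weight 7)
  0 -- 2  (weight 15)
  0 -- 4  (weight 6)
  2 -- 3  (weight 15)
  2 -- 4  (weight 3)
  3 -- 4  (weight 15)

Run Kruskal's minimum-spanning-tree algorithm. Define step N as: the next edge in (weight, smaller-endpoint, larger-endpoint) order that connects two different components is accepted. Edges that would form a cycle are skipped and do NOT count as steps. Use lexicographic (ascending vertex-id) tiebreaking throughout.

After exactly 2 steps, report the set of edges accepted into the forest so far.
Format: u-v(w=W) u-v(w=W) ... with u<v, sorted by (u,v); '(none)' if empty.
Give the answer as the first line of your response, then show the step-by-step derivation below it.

0-4(w=6) 2-4(w=3)

step 1: add edge 2-4 (w=3); MST = {2-4(w=3)}
step 2: add edge 0-4 (w=6); MST = {0-4(w=6) 2-4(w=3)}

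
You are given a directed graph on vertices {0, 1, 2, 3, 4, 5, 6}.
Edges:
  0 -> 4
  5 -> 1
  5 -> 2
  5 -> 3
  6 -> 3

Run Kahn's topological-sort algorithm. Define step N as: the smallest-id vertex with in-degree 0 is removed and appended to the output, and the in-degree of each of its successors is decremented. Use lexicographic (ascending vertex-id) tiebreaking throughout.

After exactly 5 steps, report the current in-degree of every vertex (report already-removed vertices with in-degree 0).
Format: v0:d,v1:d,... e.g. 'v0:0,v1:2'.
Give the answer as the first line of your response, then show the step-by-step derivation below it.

v0:0,v1:0,v2:0,v3:1,v4:0,v5:0,v6:0

step 1: output 0; order=[0]; indeg=(0,1,1,2,0,0,0)
step 2: output 4; order=[0,4]; indeg=(0,1,1,2,0,0,0)
step 3: output 5; order=[0,4,5]; indeg=(0,0,0,1,0,0,0)
step 4: output 1; order=[0,4,5,1]; indeg=(0,0,0,1,0,0,0)
step 5: output 2; order=[0,4,5,1,2]; indeg=(0,0,0,1,0,0,0)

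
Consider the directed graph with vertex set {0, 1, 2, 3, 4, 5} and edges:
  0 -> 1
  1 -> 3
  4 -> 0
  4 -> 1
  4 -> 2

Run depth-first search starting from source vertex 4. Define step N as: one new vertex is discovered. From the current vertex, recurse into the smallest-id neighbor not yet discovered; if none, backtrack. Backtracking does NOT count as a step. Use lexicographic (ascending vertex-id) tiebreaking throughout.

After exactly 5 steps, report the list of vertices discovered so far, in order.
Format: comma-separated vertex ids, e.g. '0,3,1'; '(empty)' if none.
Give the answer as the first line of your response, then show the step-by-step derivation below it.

4,0,1,3,2

step 1: discover 4; path=4; order=4
step 2: discover 0; path=4>0; order=4,0
step 3: discover 1; path=4>0>1; order=4,0,1
step 4: discover 3; path=4>0>1>3; order=4,0,1,3
step 5: discover 2; path=4>2; order=4,0,1,3,2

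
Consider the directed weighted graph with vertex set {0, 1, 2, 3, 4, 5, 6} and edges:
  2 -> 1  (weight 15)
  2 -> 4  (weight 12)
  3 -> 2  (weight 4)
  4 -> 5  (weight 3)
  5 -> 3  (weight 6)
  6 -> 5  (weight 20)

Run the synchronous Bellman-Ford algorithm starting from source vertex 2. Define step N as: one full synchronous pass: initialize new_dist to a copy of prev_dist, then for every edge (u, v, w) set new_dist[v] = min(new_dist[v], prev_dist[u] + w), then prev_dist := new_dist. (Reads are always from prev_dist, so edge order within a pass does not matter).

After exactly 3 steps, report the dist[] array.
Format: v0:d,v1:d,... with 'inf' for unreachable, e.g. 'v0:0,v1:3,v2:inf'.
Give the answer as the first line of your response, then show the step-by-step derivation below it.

v0:inf,v1:15,v2:0,v3:21,v4:12,v5:15,v6:inf

step 1: dist = v0:inf,v1:15,v2:0,v3:inf,v4:12,v5:inf,v6:inf
step 2: dist = v0:inf,v1:15,v2:0,v3:inf,v4:12,v5:15,v6:inf
step 3: dist = v0:inf,v1:15,v2:0,v3:21,v4:12,v5:15,v6:inf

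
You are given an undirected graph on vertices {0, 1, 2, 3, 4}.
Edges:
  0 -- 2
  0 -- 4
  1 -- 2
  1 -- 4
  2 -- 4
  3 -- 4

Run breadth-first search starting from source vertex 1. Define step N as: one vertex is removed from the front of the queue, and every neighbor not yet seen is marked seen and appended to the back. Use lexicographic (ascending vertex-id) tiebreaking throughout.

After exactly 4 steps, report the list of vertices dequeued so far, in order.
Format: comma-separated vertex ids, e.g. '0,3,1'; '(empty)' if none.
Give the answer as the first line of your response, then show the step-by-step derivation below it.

1,2,4,0

step 1: dequeue 1; queue=[2,4]; order=1
step 2: dequeue 2; queue=[4,0]; order=1,2
step 3: dequeue 4; queue=[0,3]; order=1,2,4
step 4: dequeue 0; queue=[3]; order=1,2,4,0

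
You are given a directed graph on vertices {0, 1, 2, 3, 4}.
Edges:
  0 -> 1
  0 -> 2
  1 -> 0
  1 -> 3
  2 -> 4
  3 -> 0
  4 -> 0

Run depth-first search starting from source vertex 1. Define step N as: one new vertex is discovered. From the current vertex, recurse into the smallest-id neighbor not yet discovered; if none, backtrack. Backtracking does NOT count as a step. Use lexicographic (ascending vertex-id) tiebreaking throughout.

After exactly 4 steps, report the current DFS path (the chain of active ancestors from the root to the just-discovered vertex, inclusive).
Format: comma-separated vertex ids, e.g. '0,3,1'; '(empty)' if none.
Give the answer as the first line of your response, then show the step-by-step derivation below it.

1,0,2,4

step 1: discover 1; path=1; order=1
step 2: discover 0; path=1>0; order=1,0
step 3: discover 2; path=1>0>2; order=1,0,2
step 4: discover 4; path=1>0>2>4; order=1,0,2,4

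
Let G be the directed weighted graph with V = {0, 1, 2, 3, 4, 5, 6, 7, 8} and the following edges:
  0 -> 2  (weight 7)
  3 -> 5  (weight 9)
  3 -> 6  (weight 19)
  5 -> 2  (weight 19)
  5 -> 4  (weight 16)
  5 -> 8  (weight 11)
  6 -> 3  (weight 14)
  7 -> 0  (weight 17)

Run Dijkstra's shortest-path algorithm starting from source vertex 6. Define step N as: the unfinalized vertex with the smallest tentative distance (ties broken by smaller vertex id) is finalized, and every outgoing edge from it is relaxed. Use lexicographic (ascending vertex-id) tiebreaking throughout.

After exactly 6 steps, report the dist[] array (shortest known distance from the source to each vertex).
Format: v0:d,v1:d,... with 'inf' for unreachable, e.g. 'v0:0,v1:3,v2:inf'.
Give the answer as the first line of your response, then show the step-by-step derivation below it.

v0:inf,v1:inf,v2:42,v3:14,v4:39,v5:23,v6:0,v7:inf,v8:34

step 1: dist = v0:inf,v1:inf,v2:inf,v3:14,v4:inf,v5:inf,v6:0,v7:inf,v8:inf
step 2: dist = v0:inf,v1:inf,v2:inf,v3:14,v4:inf,v5:23,v6:0,v7:inf,v8:inf
step 3: dist = v0:inf,v1:inf,v2:42,v3:14,v4:39,v5:23,v6:0,v7:inf,v8:34
step 4: dist = v0:inf,v1:inf,v2:42,v3:14,v4:39,v5:23,v6:0,v7:inf,v8:34
step 5: dist = v0:inf,v1:inf,v2:42,v3:14,v4:39,v5:23,v6:0,v7:inf,v8:34
step 6: dist = v0:inf,v1:inf,v2:42,v3:14,v4:39,v5:23,v6:0,v7:inf,v8:34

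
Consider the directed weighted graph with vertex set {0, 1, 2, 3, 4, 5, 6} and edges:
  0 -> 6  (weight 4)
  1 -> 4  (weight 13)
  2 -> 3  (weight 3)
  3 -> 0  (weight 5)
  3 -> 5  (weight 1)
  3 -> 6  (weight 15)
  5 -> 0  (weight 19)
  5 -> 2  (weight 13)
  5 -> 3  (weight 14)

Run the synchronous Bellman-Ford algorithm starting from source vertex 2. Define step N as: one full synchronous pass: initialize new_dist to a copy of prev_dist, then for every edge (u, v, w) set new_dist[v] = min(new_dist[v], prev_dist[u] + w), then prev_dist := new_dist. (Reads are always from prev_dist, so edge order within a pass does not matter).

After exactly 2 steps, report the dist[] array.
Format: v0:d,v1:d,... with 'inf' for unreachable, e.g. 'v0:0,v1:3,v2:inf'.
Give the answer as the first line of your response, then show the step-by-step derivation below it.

v0:8,v1:inf,v2:0,v3:3,v4:inf,v5:4,v6:18

step 1: dist = v0:inf,v1:inf,v2:0,v3:3,v4:inf,v5:inf,v6:inf
step 2: dist = v0:8,v1:inf,v2:0,v3:3,v4:inf,v5:4,v6:18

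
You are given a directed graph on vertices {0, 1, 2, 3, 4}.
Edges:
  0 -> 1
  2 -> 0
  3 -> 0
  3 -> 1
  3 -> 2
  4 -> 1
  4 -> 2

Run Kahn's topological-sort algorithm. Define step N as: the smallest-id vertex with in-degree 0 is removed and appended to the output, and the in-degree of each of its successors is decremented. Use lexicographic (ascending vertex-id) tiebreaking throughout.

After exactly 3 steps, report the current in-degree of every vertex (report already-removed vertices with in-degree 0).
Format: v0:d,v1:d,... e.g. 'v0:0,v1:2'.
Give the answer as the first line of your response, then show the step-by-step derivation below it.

v0:0,v1:1,v2:0,v3:0,v4:0

step 1: output 3; order=[3]; indeg=(1,2,1,0,0)
step 2: output 4; order=[3,4]; indeg=(1,1,0,0,0)
step 3: output 2; order=[3,4,2]; indeg=(0,1,0,0,0)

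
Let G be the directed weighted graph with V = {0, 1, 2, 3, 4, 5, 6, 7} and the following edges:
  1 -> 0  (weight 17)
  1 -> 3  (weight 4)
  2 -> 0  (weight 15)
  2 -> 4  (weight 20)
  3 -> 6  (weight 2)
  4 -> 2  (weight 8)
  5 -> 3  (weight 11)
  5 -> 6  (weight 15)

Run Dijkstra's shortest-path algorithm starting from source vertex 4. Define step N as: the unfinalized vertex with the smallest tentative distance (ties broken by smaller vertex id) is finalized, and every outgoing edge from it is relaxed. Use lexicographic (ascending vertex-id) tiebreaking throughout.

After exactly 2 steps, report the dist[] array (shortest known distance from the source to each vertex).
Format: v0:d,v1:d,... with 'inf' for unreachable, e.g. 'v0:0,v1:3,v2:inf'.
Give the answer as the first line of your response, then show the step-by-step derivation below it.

v0:23,v1:inf,v2:8,v3:inf,v4:0,v5:inf,v6:inf,v7:inf

step 1: dist = v0:inf,v1:inf,v2:8,v3:inf,v4:0,v5:inf,v6:inf,v7:inf
step 2: dist = v0:23,v1:inf,v2:8,v3:inf,v4:0,v5:inf,v6:inf,v7:inf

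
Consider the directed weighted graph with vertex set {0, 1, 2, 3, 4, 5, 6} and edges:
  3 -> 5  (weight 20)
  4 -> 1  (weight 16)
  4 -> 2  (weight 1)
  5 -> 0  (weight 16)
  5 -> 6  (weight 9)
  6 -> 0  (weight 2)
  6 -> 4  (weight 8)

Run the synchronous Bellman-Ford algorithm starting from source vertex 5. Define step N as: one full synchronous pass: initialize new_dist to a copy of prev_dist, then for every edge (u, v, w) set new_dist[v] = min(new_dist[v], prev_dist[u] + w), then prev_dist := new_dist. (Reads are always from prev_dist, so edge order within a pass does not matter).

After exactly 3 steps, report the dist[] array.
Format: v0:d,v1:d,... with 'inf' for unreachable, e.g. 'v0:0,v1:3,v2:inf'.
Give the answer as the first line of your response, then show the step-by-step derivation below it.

v0:11,v1:33,v2:18,v3:inf,v4:17,v5:0,v6:9

step 1: dist = v0:16,v1:inf,v2:inf,v3:inf,v4:inf,v5:0,v6:9
step 2: dist = v0:11,v1:inf,v2:inf,v3:inf,v4:17,v5:0,v6:9
step 3: dist = v0:11,v1:33,v2:18,v3:inf,v4:17,v5:0,v6:9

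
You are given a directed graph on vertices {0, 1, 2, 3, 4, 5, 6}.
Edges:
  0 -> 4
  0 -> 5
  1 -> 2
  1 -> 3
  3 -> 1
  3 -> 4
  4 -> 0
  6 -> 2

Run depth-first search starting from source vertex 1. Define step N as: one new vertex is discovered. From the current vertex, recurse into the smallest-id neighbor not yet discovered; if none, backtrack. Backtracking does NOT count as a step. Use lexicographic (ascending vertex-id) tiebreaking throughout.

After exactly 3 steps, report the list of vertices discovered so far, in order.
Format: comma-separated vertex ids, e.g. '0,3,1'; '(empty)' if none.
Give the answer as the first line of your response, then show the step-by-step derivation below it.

1,2,3

step 1: discover 1; path=1; order=1
step 2: discover 2; path=1>2; order=1,2
step 3: discover 3; path=1>3; order=1,2,3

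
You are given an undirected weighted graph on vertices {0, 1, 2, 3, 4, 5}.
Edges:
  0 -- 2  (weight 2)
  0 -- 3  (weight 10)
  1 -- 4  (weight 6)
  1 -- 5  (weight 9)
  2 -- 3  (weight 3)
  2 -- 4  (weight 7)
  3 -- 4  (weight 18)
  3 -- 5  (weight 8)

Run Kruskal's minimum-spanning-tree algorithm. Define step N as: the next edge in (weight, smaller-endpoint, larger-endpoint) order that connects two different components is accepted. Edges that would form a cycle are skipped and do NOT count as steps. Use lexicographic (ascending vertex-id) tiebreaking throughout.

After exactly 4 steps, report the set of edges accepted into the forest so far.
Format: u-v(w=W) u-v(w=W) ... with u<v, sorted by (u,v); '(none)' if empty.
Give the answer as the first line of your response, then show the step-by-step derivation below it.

0-2(w=2) 1-4(w=6) 2-3(w=3) 2-4(w=7)

step 1: add edge 0-2 (w=2); MST = {0-2(w=2)}
step 2: add edge 2-3 (w=3); MST = {0-2(w=2) 2-3(w=3)}
step 3: add edge 1-4 (w=6); MST = {0-2(w=2) 1-4(w=6) 2-3(w=3)}
step 4: add edge 2-4 (w=7); MST = {0-2(w=2) 1-4(w=6) 2-3(w=3) 2-4(w=7)}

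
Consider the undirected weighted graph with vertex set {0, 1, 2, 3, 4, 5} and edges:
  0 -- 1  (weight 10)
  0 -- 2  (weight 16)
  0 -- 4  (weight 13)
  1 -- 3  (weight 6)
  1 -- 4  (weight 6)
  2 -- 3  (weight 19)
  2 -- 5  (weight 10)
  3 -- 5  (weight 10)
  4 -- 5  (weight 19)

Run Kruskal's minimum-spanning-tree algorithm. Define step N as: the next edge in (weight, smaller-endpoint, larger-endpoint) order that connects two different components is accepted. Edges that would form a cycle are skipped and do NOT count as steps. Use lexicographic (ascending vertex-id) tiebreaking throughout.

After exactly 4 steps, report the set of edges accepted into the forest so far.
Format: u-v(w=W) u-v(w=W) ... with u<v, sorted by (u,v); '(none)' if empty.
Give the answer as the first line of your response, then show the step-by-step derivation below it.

0-1(w=10) 1-3(w=6) 1-4(w=6) 2-5(w=10)

step 1: add edge 1-3 (w=6); MST = {1-3(w=6)}
step 2: add edge 1-4 (w=6); MST = {1-3(w=6) 1-4(w=6)}
step 3: add edge 0-1 (w=10); MST = {0-1(w=10) 1-3(w=6) 1-4(w=6)}
step 4: add edge 2-5 (w=10); MST = {0-1(w=10) 1-3(w=6) 1-4(w=6) 2-5(w=10)}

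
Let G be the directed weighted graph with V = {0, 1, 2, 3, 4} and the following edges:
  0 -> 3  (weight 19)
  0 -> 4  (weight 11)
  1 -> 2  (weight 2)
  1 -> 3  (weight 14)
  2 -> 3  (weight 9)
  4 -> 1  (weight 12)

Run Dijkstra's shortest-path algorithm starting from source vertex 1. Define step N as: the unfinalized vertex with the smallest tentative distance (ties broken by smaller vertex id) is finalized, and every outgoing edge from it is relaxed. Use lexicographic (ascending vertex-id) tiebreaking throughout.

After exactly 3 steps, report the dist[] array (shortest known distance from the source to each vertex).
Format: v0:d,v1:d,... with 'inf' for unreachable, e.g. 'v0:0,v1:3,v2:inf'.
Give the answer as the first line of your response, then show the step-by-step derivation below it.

v0:inf,v1:0,v2:2,v3:11,v4:inf

step 1: dist = v0:inf,v1:0,v2:2,v3:14,v4:inf
step 2: dist = v0:inf,v1:0,v2:2,v3:11,v4:inf
step 3: dist = v0:inf,v1:0,v2:2,v3:11,v4:inf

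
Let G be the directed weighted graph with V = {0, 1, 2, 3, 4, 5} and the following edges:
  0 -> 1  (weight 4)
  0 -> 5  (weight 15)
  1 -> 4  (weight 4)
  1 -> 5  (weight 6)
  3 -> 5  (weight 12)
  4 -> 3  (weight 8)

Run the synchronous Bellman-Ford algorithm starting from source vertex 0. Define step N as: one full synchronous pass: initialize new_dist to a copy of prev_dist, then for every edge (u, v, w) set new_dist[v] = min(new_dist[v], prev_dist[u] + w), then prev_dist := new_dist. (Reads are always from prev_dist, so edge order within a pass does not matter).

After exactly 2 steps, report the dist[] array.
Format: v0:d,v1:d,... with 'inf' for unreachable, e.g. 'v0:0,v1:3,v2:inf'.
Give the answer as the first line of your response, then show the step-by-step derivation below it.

v0:0,v1:4,v2:inf,v3:inf,v4:8,v5:10

step 1: dist = v0:0,v1:4,v2:inf,v3:inf,v4:inf,v5:15
step 2: dist = v0:0,v1:4,v2:inf,v3:inf,v4:8,v5:10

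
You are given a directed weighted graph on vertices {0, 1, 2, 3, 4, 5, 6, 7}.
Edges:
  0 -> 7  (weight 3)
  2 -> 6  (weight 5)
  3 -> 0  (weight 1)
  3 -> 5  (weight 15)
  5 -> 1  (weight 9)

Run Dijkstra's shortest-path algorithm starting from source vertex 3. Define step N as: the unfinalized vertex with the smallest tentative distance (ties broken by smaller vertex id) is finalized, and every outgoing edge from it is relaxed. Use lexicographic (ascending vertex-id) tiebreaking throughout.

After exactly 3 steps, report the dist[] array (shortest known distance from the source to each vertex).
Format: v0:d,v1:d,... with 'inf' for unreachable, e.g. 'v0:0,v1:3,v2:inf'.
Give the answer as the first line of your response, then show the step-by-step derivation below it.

v0:1,v1:inf,v2:inf,v3:0,v4:inf,v5:15,v6:inf,v7:4

step 1: dist = v0:1,v1:inf,v2:inf,v3:0,v4:inf,v5:15,v6:inf,v7:inf
step 2: dist = v0:1,v1:inf,v2:inf,v3:0,v4:inf,v5:15,v6:inf,v7:4
step 3: dist = v0:1,v1:inf,v2:inf,v3:0,v4:inf,v5:15,v6:inf,v7:4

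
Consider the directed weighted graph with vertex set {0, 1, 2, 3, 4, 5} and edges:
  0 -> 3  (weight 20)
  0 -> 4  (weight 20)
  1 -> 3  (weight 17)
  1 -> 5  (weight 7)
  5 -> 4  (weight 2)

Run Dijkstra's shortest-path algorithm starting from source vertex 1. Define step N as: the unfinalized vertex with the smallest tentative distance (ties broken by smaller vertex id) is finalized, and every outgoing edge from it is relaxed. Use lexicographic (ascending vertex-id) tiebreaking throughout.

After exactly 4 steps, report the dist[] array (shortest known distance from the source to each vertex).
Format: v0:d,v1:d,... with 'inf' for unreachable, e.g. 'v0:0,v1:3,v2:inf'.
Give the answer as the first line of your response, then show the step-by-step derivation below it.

v0:inf,v1:0,v2:inf,v3:17,v4:9,v5:7

step 1: dist = v0:inf,v1:0,v2:inf,v3:17,v4:inf,v5:7
step 2: dist = v0:inf,v1:0,v2:inf,v3:17,v4:9,v5:7
step 3: dist = v0:inf,v1:0,v2:inf,v3:17,v4:9,v5:7
step 4: dist = v0:inf,v1:0,v2:inf,v3:17,v4:9,v5:7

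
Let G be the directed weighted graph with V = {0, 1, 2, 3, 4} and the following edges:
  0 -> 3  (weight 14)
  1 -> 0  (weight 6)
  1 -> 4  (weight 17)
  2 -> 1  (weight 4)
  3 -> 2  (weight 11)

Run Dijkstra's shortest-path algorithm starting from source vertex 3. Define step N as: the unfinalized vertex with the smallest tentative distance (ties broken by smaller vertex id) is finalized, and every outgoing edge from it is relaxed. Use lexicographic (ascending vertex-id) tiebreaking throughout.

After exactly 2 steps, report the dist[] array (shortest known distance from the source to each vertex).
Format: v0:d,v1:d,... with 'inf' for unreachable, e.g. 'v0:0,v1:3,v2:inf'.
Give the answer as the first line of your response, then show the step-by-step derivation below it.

v0:inf,v1:15,v2:11,v3:0,v4:inf

step 1: dist = v0:inf,v1:inf,v2:11,v3:0,v4:inf
step 2: dist = v0:inf,v1:15,v2:11,v3:0,v4:inf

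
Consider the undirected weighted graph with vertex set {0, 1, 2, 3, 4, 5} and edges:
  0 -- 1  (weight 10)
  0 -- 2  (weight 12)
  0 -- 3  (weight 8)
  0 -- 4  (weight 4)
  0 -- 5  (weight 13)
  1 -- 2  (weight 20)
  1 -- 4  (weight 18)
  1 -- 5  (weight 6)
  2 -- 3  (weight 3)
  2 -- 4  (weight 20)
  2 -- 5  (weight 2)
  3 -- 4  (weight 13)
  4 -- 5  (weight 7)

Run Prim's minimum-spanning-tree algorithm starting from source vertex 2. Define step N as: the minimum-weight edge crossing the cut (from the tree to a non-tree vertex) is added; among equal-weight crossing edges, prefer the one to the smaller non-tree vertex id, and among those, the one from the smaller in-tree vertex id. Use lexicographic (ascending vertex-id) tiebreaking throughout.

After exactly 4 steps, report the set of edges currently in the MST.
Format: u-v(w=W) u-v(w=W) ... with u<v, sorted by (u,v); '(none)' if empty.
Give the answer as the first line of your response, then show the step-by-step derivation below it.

1-5(w=6) 2-3(w=3) 2-5(w=2) 4-5(w=7)

step 1: add edge 2-5 (w=2); MST = {2-5(w=2)}
step 2: add edge 2-3 (w=3); MST = {2-3(w=3) 2-5(w=2)}
step 3: add edge 1-5 (w=6); MST = {1-5(w=6) 2-3(w=3) 2-5(w=2)}
step 4: add edge 4-5 (w=7); MST = {1-5(w=6) 2-3(w=3) 2-5(w=2) 4-5(w=7)}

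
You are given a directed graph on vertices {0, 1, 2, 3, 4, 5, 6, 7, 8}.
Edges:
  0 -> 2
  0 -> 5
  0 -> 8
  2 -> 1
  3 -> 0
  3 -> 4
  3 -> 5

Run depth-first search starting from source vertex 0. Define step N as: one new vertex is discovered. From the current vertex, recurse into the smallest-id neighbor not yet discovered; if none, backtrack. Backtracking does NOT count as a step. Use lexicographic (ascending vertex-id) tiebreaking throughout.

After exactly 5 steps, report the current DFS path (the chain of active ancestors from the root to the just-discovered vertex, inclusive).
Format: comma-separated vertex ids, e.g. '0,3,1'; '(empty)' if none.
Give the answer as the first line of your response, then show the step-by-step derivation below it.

0,8

step 1: discover 0; path=0; order=0
step 2: discover 2; path=0>2; order=0,2
step 3: discover 1; path=0>2>1; order=0,2,1
step 4: discover 5; path=0>5; order=0,2,1,5
step 5: discover 8; path=0>8; order=0,2,1,5,8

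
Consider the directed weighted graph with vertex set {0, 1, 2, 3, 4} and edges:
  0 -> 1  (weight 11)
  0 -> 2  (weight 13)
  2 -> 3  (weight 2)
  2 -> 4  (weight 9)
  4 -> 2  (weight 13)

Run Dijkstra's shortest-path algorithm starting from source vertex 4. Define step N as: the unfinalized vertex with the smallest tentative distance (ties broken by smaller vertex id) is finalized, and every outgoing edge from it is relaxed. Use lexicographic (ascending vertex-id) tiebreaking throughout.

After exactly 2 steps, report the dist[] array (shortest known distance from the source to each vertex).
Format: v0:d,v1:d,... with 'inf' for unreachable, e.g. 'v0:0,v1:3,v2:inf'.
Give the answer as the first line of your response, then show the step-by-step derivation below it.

v0:inf,v1:inf,v2:13,v3:15,v4:0

step 1: dist = v0:inf,v1:inf,v2:13,v3:inf,v4:0
step 2: dist = v0:inf,v1:inf,v2:13,v3:15,v4:0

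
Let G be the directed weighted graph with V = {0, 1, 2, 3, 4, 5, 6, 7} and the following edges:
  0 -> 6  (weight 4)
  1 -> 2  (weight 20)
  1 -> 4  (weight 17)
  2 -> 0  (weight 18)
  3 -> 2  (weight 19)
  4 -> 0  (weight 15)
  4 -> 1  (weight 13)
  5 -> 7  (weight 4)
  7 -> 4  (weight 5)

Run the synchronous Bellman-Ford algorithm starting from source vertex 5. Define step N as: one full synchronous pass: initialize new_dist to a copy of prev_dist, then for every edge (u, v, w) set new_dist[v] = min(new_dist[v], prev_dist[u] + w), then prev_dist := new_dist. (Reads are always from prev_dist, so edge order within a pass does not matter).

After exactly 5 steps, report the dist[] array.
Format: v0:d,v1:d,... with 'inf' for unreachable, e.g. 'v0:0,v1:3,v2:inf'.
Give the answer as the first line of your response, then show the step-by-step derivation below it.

v0:24,v1:22,v2:42,v3:inf,v4:9,v5:0,v6:28,v7:4

step 1: dist = v0:inf,v1:inf,v2:inf,v3:inf,v4:inf,v5:0,v6:inf,v7:4
step 2: dist = v0:inf,v1:inf,v2:inf,v3:inf,v4:9,v5:0,v6:inf,v7:4
step 3: dist = v0:24,v1:22,v2:inf,v3:inf,v4:9,v5:0,v6:inf,v7:4
step 4: dist = v0:24,v1:22,v2:42,v3:inf,v4:9,v5:0,v6:28,v7:4
step 5: dist = v0:24,v1:22,v2:42,v3:inf,v4:9,v5:0,v6:28,v7:4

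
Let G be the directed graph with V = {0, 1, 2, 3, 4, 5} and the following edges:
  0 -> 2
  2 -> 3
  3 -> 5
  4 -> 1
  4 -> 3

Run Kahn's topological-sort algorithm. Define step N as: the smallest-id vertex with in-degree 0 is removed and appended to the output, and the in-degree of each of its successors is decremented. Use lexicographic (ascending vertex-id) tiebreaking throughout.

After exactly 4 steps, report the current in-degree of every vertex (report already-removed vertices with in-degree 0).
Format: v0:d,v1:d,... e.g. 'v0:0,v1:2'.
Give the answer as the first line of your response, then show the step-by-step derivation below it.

v0:0,v1:0,v2:0,v3:0,v4:0,v5:1

step 1: output 0; order=[0]; indeg=(0,1,0,2,0,1)
step 2: output 2; order=[0,2]; indeg=(0,1,0,1,0,1)
step 3: output 4; order=[0,2,4]; indeg=(0,0,0,0,0,1)
step 4: output 1; order=[0,2,4,1]; indeg=(0,0,0,0,0,1)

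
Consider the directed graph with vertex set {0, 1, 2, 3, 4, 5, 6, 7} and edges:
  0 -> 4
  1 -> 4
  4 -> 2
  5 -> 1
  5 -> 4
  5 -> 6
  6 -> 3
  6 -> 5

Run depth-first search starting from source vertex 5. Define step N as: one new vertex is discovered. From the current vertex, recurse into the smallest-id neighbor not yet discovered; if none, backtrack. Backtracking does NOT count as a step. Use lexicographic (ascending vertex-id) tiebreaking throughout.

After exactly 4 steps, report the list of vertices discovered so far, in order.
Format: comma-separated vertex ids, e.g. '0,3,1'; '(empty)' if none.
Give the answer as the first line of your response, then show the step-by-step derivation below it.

5,1,4,2

step 1: discover 5; path=5; order=5
step 2: discover 1; path=5>1; order=5,1
step 3: discover 4; path=5>1>4; order=5,1,4
step 4: discover 2; path=5>1>4>2; order=5,1,4,2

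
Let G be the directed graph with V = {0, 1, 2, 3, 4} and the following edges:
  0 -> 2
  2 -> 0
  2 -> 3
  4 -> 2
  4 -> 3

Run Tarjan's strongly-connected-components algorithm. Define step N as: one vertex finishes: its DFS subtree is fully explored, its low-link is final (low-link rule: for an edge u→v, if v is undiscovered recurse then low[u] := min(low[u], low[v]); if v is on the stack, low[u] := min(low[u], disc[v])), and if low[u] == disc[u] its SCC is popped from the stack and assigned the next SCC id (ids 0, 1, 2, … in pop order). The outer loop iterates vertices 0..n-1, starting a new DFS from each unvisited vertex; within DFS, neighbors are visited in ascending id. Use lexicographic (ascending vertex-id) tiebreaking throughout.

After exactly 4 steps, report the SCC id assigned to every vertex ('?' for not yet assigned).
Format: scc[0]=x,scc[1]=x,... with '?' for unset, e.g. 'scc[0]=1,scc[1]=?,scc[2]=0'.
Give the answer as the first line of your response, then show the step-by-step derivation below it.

scc[0]=1,scc[1]=2,scc[2]=1,scc[3]=0,scc[4]=?

step 1: low=(low[0]=0,low[1]=?,low[2]=0,low[3]=2,low[4]=?); scc=(scc[0]=?,scc[1]=?,scc[2]=?,scc[3]=0,scc[4]=?)
step 2: low=(low[0]=0,low[1]=?,low[2]=0,low[3]=2,low[4]=?); scc=(scc[0]=?,scc[1]=?,scc[2]=?,scc[3]=0,scc[4]=?)
step 3: low=(low[0]=0,low[1]=?,low[2]=0,low[3]=2,low[4]=?); scc=(scc[0]=1,scc[1]=?,scc[2]=1,scc[3]=0,scc[4]=?)
step 4: low=(low[0]=0,low[1]=3,low[2]=0,low[3]=2,low[4]=?); scc=(scc[0]=1,scc[1]=2,scc[2]=1,scc[3]=0,scc[4]=?)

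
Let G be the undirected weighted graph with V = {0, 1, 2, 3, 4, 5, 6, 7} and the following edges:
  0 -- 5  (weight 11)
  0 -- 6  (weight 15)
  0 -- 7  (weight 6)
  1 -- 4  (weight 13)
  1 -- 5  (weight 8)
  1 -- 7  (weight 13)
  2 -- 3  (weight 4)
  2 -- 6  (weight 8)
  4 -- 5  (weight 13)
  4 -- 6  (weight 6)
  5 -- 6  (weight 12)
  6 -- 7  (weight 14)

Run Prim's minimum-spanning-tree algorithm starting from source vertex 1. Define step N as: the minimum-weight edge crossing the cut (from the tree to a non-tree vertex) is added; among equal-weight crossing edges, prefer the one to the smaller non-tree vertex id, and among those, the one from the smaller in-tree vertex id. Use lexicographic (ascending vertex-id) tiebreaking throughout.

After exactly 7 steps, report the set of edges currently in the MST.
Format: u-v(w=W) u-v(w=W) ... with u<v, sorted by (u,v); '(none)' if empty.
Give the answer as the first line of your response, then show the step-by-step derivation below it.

0-5(w=11) 0-7(w=6) 1-5(w=8) 2-3(w=4) 2-6(w=8) 4-6(w=6) 5-6(w=12)

step 1: add edge 1-5 (w=8); MST = {1-5(w=8)}
step 2: add edge 0-5 (w=11); MST = {0-5(w=11) 1-5(w=8)}
step 3: add edge 0-7 (w=6); MST = {0-5(w=11) 0-7(w=6) 1-5(w=8)}
step 4: add edge 5-6 (w=12); MST = {0-5(w=11) 0-7(w=6) 1-5(w=8) 5-6(w=12)}
step 5: add edge 4-6 (w=6); MST = {0-5(w=11) 0-7(w=6) 1-5(w=8) 4-6(w=6) 5-6(w=12)}
step 6: add edge 2-6 (w=8); MST = {0-5(w=11) 0-7(w=6) 1-5(w=8) 2-6(w=8) 4-6(w=6) 5-6(w=12)}
step 7: add edge 2-3 (w=4); MST = {0-5(w=11) 0-7(w=6) 1-5(w=8) 2-3(w=4) 2-6(w=8) 4-6(w=6) 5-6(w=12)}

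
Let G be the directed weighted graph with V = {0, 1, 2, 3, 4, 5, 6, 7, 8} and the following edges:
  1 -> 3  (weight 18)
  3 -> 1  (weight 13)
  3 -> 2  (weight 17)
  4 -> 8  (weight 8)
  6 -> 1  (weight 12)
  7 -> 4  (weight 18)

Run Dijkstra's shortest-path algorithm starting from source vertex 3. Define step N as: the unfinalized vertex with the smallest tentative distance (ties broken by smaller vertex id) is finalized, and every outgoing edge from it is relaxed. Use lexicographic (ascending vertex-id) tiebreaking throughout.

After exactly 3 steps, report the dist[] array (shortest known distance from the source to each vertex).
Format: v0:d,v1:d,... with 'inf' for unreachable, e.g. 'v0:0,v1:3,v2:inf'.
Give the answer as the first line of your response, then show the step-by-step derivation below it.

v0:inf,v1:13,v2:17,v3:0,v4:inf,v5:inf,v6:inf,v7:inf,v8:inf

step 1: dist = v0:inf,v1:13,v2:17,v3:0,v4:inf,v5:inf,v6:inf,v7:inf,v8:inf
step 2: dist = v0:inf,v1:13,v2:17,v3:0,v4:inf,v5:inf,v6:inf,v7:inf,v8:inf
step 3: dist = v0:inf,v1:13,v2:17,v3:0,v4:inf,v5:inf,v6:inf,v7:inf,v8:inf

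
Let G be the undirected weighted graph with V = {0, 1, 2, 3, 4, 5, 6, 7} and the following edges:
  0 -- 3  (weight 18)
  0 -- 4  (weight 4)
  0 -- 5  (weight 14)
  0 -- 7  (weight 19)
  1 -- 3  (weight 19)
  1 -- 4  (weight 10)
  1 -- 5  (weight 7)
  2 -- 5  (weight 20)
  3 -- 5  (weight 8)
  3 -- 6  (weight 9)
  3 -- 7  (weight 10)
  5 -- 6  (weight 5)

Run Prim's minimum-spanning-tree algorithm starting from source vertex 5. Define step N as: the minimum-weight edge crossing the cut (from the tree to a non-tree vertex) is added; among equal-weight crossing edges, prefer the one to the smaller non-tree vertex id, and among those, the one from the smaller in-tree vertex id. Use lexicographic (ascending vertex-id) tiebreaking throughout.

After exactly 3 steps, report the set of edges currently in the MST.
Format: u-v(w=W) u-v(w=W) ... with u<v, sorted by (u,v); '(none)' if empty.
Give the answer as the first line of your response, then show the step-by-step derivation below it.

1-5(w=7) 3-5(w=8) 5-6(w=5)

step 1: add edge 5-6 (w=5); MST = {5-6(w=5)}
step 2: add edge 1-5 (w=7); MST = {1-5(w=7) 5-6(w=5)}
step 3: add edge 3-5 (w=8); MST = {1-5(w=7) 3-5(w=8) 5-6(w=5)}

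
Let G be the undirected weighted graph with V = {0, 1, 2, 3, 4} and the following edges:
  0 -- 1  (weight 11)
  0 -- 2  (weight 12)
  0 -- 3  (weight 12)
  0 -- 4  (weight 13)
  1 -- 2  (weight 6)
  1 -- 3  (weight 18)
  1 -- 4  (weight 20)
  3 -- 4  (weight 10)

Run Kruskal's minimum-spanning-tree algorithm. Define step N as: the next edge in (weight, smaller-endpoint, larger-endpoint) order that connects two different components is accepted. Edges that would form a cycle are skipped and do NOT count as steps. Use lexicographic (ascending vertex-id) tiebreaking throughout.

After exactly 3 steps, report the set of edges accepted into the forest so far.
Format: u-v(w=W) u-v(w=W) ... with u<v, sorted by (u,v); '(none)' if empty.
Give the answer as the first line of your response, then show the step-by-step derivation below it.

0-1(w=11) 1-2(w=6) 3-4(w=10)

step 1: add edge 1-2 (w=6); MST = {1-2(w=6)}
step 2: add edge 3-4 (w=10); MST = {1-2(w=6) 3-4(w=10)}
step 3: add edge 0-1 (w=11); MST = {0-1(w=11) 1-2(w=6) 3-4(w=10)}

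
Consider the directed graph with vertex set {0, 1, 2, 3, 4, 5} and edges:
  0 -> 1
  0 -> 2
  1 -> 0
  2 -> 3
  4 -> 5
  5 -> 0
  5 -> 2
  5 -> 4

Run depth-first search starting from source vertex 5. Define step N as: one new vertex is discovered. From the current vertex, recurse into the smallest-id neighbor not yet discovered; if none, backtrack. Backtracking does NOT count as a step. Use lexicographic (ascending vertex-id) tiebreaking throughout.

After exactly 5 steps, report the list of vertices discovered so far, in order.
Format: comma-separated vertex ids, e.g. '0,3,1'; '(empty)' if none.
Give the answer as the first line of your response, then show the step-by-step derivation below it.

5,0,1,2,3

step 1: discover 5; path=5; order=5
step 2: discover 0; path=5>0; order=5,0
step 3: discover 1; path=5>0>1; order=5,0,1
step 4: discover 2; path=5>0>2; order=5,0,1,2
step 5: discover 3; path=5>0>2>3; order=5,0,1,2,3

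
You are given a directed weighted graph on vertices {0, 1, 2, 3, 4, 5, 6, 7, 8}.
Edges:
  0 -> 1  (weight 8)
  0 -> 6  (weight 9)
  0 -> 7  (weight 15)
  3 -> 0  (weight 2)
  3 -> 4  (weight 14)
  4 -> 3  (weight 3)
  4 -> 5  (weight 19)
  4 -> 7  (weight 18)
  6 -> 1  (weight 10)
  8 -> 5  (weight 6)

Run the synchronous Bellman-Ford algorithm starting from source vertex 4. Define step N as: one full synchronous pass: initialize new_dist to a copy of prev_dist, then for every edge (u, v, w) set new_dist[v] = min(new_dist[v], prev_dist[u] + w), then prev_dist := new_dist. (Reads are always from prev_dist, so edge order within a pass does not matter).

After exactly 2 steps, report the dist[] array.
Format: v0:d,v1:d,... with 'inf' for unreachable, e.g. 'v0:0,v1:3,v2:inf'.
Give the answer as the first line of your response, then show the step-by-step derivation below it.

v0:5,v1:inf,v2:inf,v3:3,v4:0,v5:19,v6:inf,v7:18,v8:inf

step 1: dist = v0:inf,v1:inf,v2:inf,v3:3,v4:0,v5:19,v6:inf,v7:18,v8:inf
step 2: dist = v0:5,v1:inf,v2:inf,v3:3,v4:0,v5:19,v6:inf,v7:18,v8:inf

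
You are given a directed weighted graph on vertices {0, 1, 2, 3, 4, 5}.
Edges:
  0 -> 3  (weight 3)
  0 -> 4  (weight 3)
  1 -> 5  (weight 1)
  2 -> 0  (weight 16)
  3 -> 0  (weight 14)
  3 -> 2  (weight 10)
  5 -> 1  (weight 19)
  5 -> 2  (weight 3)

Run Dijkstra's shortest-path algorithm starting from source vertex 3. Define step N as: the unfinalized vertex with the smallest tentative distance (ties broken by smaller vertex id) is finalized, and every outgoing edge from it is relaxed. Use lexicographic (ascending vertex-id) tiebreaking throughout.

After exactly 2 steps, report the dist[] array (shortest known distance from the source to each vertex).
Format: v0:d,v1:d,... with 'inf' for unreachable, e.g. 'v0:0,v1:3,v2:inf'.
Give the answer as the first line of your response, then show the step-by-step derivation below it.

v0:14,v1:inf,v2:10,v3:0,v4:inf,v5:inf

step 1: dist = v0:14,v1:inf,v2:10,v3:0,v4:inf,v5:inf
step 2: dist = v0:14,v1:inf,v2:10,v3:0,v4:inf,v5:inf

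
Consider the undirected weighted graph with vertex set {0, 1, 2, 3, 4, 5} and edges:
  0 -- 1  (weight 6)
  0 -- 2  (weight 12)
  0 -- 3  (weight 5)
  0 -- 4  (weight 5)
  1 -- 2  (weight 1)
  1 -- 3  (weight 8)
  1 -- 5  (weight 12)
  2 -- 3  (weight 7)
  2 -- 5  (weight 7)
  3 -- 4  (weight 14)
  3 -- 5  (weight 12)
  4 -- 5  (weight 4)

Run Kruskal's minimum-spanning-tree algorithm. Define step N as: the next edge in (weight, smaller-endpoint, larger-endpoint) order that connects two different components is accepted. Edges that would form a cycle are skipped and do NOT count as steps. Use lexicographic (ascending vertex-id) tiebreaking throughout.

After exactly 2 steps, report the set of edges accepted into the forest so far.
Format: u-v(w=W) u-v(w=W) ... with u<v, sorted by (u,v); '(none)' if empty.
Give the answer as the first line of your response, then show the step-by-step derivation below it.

1-2(w=1) 4-5(w=4)

step 1: add edge 1-2 (w=1); MST = {1-2(w=1)}
step 2: add edge 4-5 (w=4); MST = {1-2(w=1) 4-5(w=4)}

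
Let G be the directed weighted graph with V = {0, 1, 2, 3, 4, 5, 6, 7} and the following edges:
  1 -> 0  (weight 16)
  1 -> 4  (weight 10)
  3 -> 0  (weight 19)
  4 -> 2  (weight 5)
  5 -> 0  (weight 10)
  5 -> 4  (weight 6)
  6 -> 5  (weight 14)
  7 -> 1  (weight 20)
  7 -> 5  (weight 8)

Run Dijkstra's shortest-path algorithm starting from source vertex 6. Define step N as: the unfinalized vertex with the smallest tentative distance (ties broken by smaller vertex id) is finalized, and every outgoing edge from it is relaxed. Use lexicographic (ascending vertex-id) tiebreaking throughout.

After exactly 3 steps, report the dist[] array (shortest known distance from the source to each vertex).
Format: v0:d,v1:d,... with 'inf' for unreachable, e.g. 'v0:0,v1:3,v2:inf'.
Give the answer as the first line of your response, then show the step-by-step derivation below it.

v0:24,v1:inf,v2:25,v3:inf,v4:20,v5:14,v6:0,v7:inf

step 1: dist = v0:inf,v1:inf,v2:inf,v3:inf,v4:inf,v5:14,v6:0,v7:inf
step 2: dist = v0:24,v1:inf,v2:inf,v3:inf,v4:20,v5:14,v6:0,v7:inf
step 3: dist = v0:24,v1:inf,v2:25,v3:inf,v4:20,v5:14,v6:0,v7:inf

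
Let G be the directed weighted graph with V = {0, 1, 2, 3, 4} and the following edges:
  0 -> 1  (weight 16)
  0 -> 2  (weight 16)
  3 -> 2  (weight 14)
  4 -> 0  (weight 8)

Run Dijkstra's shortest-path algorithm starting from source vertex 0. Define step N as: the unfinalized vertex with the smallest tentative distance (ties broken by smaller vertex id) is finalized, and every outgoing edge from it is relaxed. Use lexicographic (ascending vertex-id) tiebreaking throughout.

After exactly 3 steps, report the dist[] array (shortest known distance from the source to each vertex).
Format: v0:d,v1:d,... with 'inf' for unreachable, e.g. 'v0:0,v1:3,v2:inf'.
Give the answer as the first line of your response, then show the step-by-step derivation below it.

v0:0,v1:16,v2:16,v3:inf,v4:inf

step 1: dist = v0:0,v1:16,v2:16,v3:inf,v4:inf
step 2: dist = v0:0,v1:16,v2:16,v3:inf,v4:inf
step 3: dist = v0:0,v1:16,v2:16,v3:inf,v4:inf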